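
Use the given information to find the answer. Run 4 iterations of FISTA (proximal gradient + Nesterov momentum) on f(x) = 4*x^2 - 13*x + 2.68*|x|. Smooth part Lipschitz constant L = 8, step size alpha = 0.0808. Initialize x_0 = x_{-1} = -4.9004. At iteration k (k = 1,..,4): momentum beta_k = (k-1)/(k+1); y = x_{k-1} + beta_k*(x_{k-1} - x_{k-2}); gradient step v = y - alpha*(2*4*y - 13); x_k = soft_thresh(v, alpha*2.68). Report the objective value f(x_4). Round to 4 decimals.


FISTA on f(x) = 4*x^2 - 13*x + 2.68*|x|
L = 8, alpha = 0.0808
Iteration 1: beta = 0.0, y = -4.9004 + 0.0*(-4.9004 + 4.9004) = -4.9004
  grad(y) = -52.2032, v = y - alpha*grad = -0.6824
  prox(v) = soft_thresh(-0.6824, 0.2165) = -0.4658
Iteration 2: beta = 0.3333, y = -0.4658 + 0.3333*(-0.4658 + 4.9004) = 1.0124
  grad(y) = -4.9012, v = y - alpha*grad = 1.4084
  prox(v) = soft_thresh(1.4084, 0.2165) = 1.1918
Iteration 3: beta = 0.5, y = 1.1918 + 0.5*(1.1918 + 0.4658) = 2.0207
  grad(y) = 3.1652, v = y - alpha*grad = 1.7649
  prox(v) = soft_thresh(1.7649, 0.2165) = 1.5484
Iteration 4: beta = 0.6, y = 1.5484 + 0.6*(1.5484 - 1.1918) = 1.7623
  grad(y) = 1.0982, v = y - alpha*grad = 1.6735
  prox(v) = soft_thresh(1.6735, 0.2165) = 1.457
f(x_4) = 4*1.457^2 - 13*1.457 + 2.68*|1.457| = -6.5448


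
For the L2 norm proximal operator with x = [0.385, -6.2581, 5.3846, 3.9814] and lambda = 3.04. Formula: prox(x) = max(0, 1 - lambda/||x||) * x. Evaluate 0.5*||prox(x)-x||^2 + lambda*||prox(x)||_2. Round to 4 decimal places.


Step 1: Compute ||x||.
||x|| = 9.1737
Step 2: Compute scaling factor.
scale = max(0, 1 - 3.04/9.1737) = 0.6686
Step 3: prox(x) = [0.2574, -4.1843, 3.6002, 2.662]
||prox(x)|| = 6.1337
Step 4: Proximal objective.
0.5*||prox-x||^2 = 4.6208
lambda*||prox|| = 18.6464
Total = 23.2674


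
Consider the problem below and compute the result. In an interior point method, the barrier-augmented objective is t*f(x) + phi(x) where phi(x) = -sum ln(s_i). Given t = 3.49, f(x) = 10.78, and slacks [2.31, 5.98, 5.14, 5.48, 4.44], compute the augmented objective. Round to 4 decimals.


Step 1: Compute log-barrier.
ln values: [0.8372, 1.7884, 1.6371, 1.7011, 1.4907]
phi = -(0.8372 + 1.7884 + 1.6371 + 1.7011 + 1.4907) = -7.4545
Step 2: Compute augmented objective.
t*f(x) = 3.49*10.78 = 37.6222
Total = 37.6222 - 7.4545 = 30.1677


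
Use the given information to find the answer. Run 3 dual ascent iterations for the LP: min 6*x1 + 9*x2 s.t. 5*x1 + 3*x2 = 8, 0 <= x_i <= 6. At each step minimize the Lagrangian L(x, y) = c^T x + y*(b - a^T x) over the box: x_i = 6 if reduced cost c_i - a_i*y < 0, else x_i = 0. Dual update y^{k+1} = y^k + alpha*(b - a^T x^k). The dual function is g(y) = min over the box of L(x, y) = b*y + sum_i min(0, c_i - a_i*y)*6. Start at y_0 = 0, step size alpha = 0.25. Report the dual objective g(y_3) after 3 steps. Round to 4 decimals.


Dual ascent for LP: min 6*x1 + 9*x2, 5*x1 + 3*x2 = 8, 0 <= x_i <= 6
Step 1: y^k = 0.0, reduced costs: (6.0, 9.0)
  x^k = (0.0, 0.0), subgradient = b - a^T x = 8.0
  y^{k+1} = 0.0 + 0.25*8.0 = 2.0
Step 2: y^k = 2.0, reduced costs: (-4.0, 3.0)
  x^k = (6.0, 0.0), subgradient = b - a^T x = -22.0
  y^{k+1} = 2.0 + 0.25*-22.0 = -3.5
Step 3: y^k = -3.5, reduced costs: (23.5, 19.5)
  x^k = (0.0, 0.0), subgradient = b - a^T x = 8.0
  y^{k+1} = -3.5 + 0.25*8.0 = -1.5
Dual objective at y_3 = -1.5: reduced costs (13.5, 13.5), box minimizer x = (0.0, 0.0)
g(y_3) = b*y + (c1 - a1*y)*x1 + (c2 - a2*y)*x2 = 8*(-1.5) + 13.5*0.0 + 13.5*0.0 = -12.0 + 0.0 + 0.0 = -12.0


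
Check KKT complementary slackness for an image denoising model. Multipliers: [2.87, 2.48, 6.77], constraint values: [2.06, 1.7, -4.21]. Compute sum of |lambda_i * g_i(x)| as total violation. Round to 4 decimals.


KKT complementary slackness check:
lambda_1 * g_1 = 2.87 * 2.06 = 5.9122
lambda_2 * g_2 = 2.48 * 1.7 = 4.216
lambda_3 * g_3 = 6.77 * -4.21 = -28.5017
Total violation = 5.9122 + 4.216 + 28.5017 = 38.6299


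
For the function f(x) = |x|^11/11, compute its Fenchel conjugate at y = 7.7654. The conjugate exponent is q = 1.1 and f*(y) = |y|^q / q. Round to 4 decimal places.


The conjugate exponent q satisfies 1/p + 1/q = 1.
p = 11, so q = 11/(11 - 1) = 1.1
|y|^q = 7.7654^1.1 = 9.5319
f*(7.7654) = 9.5319 / 1.1 = 8.6654


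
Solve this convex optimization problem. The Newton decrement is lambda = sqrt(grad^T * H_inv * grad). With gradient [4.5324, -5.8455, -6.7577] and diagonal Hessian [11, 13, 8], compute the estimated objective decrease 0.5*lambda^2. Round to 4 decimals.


Step 1: H is diagonal, so H^(-1) * g = [0.412, -0.4497, -0.8447].
Step 2: g^T H^(-1) g = sum_i g_i^2 / H_ii
  = (4.5324)^2/11 + (-5.8455)^2/13 + (-6.7577)^2/8
  = 1.8675 + 2.6285 + 5.7083 = 10.2043
Step 3: Objective decrease = 0.5 * g^T H^(-1) g = 5.1021


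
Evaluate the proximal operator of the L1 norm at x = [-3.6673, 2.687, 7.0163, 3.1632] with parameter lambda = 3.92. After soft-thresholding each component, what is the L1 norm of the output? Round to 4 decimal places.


Soft-thresholding with lambda = 3.92:
prox(-3.6673) = sign(-3.6673)*max(|-3.6673| - 3.92, 0) = 0.0
prox(2.687) = sign(2.687)*max(|2.687| - 3.92, 0) = 0.0
prox(7.0163) = sign(7.0163)*max(|7.0163| - 3.92, 0) = 3.0963
prox(3.1632) = sign(3.1632)*max(|3.1632| - 3.92, 0) = 0.0
prox(x) = [0.0, 0.0, 3.0963, 0.0]
||prox(x)||_1 = 0.0 + 0.0 + 3.0963 + 0.0 = 3.0963


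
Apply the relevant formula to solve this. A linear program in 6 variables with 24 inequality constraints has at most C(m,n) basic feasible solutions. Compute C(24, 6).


Each vertex corresponds to some choice of n active constraints out of m, so the number of vertices is at most C(m, n) = m! / (n!(m-n)!).
m = 24, n = 6
Numerator: 24 * 23 * 22 * 21 * 20 * 19
Denominator: 6! = 720
C(24, 6) = 134596


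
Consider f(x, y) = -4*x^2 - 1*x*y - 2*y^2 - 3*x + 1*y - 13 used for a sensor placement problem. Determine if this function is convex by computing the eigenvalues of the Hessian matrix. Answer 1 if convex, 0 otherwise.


The Hessian of f(x,y) = -4*x^2 - 1*x*y - 2*y^2 - 3*x + 1*y - 13 is:
H = [[-8, -1], [-1, -4]]
Trace = -8 - 4 = -12
Determinant = -8*-4 - (-1)^2 = 31
Discriminant = (-12)^2 - 4*31 = 20.0
Eigenvalues: lambda_1 = -8.2361, lambda_2 = -3.7639
The function is not convex.

0


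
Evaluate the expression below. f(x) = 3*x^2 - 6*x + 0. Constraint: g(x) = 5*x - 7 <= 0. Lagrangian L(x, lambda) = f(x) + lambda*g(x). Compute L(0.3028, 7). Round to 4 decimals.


Step 1: Evaluate f(x).
f(0.3028) = 3*0.3028^2 - 6*0.3028 + 0 = -1.5417
Step 2: Evaluate g(x).
g(0.3028) = 5*0.3028 - 7 = -5.486
Step 3: Compute Lagrangian.
L = -1.5417 + 7*-5.486 = -39.9437


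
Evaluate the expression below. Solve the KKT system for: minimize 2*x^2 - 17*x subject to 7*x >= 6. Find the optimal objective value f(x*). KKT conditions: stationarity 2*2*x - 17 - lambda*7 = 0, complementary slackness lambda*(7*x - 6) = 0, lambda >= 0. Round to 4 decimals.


Step 1: Try lambda = 0 (constraint inactive).
Stationarity: 2*2*x - 17 = 0
x* = 17/(2*2) = 4.25
Check constraint: 7*4.25 = 29.75 >= 6 -- satisfied.
Step 2: Compute optimal value.
f(x*) = 2*4.25^2 - 17*4.25 = -36.125


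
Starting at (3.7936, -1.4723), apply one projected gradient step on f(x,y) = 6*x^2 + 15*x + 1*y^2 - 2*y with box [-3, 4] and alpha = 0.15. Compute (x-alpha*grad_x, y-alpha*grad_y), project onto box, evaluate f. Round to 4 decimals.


Step 1: Compute gradient at (3.7936, -1.4723).
grad_x = 2*6*3.7936 + 15 = 60.5232
grad_y = 2*1*-1.4723 - 2 = -4.9446
Step 2: Gradient step.
x_raw = 3.7936 - 0.15*60.5232 = -5.2849
y_raw = -1.4723 - 0.15*-4.9446 = -0.7306
Step 3: Project onto [-3, 4].
x_proj = clip(-5.2849) = -3.0
y_proj = clip(-0.7306) = -0.7306
Step 4: Evaluate f.
f(-3.0, -0.7306) = 10.995


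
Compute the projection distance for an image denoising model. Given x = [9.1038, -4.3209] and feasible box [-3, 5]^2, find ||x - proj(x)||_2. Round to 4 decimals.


Project each component onto [-3, 5].
clip(9.1038) = 5.0, clip(-4.3209) = -3.0
Projection = [5.0, -3.0]
Squared diffs: [16.8412, 1.7448]
Distance = sqrt(18.586) = 4.3111


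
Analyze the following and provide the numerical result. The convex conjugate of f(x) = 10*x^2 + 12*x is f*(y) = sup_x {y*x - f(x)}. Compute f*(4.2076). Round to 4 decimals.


f*(y) = sup_x {y*x - a*x^2 - b*x} = sup_x {(y-b)*x - a*x^2}
FOC: (y - b) - 2a*x = 0 => x* = (y - b)/(2a)
x* = (4.2076 - 12)/(2*10) = -0.3896
f*(4.2076) = (y-b)^2/(4a) = (4.2076 - 12)^2/(4*10)
= 60.7215/40 = 1.518


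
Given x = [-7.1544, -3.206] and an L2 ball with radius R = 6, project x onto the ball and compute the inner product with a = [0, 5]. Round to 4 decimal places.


Step 1: Compute ||x|| (intermediates to 6 decimals).
||x|| = sqrt((-7.1544)^2 + (-3.206)^2) = 7.83989
Step 2: Project.
Since ||x|| > R, scale = R/||x|| = 6/7.83989 = 0.765317, proj(x) = scale * x
proj(x) = [-5.475384, -2.453606]
Step 3: Dot product.
a^T * proj(x) = 0*(-5.475384) + 5*(-2.453606) = -12.268


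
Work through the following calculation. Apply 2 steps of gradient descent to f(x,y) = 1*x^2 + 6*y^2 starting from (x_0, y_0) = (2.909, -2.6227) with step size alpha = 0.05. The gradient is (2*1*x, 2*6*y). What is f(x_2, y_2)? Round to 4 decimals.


Gradient descent on f(x,y) = 1*x^2 + 6*y^2.
Starting point: (2.909, -2.6227), alpha = 0.05
Step 1: grad_x = 2*1*2.909 = 5.818, grad_y = 2*6*-2.6227 = -31.4724
  x_1 = 2.909 - 0.05*5.818 = 2.6181
  y_1 = -2.6227 - 0.05*-31.4724 = -1.0491
Step 2: grad_x = 2*1*2.6181 = 5.2362, grad_y = 2*6*-1.0491 = -12.589
  x_2 = 2.6181 - 0.05*5.2362 = 2.3563
  y_2 = -1.0491 - 0.05*-12.589 = -0.4196
f(2.3563, -0.4196) = 1*2.3563^2 + 6*(-0.4196)^2 = 6.6086


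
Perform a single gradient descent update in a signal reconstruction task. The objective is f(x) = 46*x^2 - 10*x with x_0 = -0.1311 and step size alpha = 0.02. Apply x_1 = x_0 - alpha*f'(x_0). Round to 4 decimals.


We compute the gradient at x_0 and apply the update.
f'(x) = 92*x - 10
f'(-0.1311) = 92*-0.1311 - 10 = -22.0612
x_1 = -0.1311 - 0.02*-22.0612 = 0.3101


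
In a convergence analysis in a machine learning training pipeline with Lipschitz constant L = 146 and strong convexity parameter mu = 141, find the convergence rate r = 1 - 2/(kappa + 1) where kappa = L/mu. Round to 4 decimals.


Step 1: Compute the condition number.
kappa = L/mu = 146/141 = 1.0355
Step 2: Compute the convergence rate.
r = 1 - 2/(kappa + 1) = 1 - 2*mu/(L + mu) = (L - mu)/(L + mu) = 5/287 = 0.0174


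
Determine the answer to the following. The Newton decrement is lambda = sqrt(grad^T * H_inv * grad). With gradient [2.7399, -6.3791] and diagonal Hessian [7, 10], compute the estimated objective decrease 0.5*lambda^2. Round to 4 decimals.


Step 1: H is diagonal, so H^(-1) * g = [0.3914, -0.6379].
Step 2: g^T H^(-1) g = sum_i g_i^2 / H_ii
  = (2.7399)^2/7 + (-6.3791)^2/10
  = 1.0724 + 4.0693 = 5.1417
Step 3: Objective decrease = 0.5 * g^T H^(-1) g = 2.5709


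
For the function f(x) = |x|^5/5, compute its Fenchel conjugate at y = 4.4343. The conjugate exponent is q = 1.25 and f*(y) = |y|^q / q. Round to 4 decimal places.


The conjugate exponent q satisfies 1/p + 1/q = 1.
p = 5, so q = 5/(5 - 1) = 1.25
|y|^q = 4.4343^1.25 = 6.4347
f*(4.4343) = 6.4347 / 1.25 = 5.1478


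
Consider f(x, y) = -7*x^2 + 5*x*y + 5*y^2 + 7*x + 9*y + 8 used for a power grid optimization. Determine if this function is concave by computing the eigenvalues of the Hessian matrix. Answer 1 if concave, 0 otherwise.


The Hessian of f(x,y) = -7*x^2 + 5*x*y + 5*y^2 + 7*x + 9*y + 8 is:
H = [[-14, 5], [5, 10]]
Trace = -14 + 10 = -4
Determinant = -14*10 - (5)^2 = -165
Discriminant = (-4)^2 - 4*-165 = 676.0
Eigenvalues: lambda_1 = -15.0, lambda_2 = 11.0
The function is not concave.

0


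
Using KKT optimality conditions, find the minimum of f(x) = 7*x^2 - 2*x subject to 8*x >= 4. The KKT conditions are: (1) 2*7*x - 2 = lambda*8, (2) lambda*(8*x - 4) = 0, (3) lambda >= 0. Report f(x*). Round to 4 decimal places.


Step 1: Try lambda = 0 (constraint inactive).
x_unc = 2/(2*7) = 0.1429
Check: 8*0.1429 = 1.1432 < 4 -- violated!
Step 2: Constraint must be active: 8*x = 4
x* = 4/8 = 0.5
lambda = (2*7*0.5 - 2)/8 = 0.625
Step 3: Compute optimal value.
f(x*) = 7*0.5^2 - 2*0.5 = 0.75


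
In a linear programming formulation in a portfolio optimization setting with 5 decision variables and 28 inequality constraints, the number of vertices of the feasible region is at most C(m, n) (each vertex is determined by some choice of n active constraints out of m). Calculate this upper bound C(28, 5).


Each vertex corresponds to some choice of n active constraints out of m, so the number of vertices is at most C(m, n) = m! / (n!(m-n)!).
m = 28, n = 5
Numerator: 28 * 27 * 26 * 25 * 24
Denominator: 5! = 120
C(28, 5) = 98280


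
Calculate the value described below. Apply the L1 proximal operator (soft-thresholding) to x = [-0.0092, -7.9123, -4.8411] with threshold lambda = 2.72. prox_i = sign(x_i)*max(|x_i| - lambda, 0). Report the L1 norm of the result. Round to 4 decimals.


Soft-thresholding with lambda = 2.72:
prox(-0.0092) = sign(-0.0092)*max(|-0.0092| - 2.72, 0) = 0.0
prox(-7.9123) = sign(-7.9123)*max(|-7.9123| - 2.72, 0) = -5.1923
prox(-4.8411) = sign(-4.8411)*max(|-4.8411| - 2.72, 0) = -2.1211
prox(x) = [0.0, -5.1923, -2.1211]
||prox(x)||_1 = 0.0 + 5.1923 + 2.1211 = 7.3134


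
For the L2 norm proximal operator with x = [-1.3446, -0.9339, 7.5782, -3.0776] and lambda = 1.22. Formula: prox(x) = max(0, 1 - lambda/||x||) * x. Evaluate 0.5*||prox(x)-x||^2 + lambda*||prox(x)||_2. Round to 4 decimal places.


Step 1: Compute ||x||.
||x|| = 8.3415
Step 2: Compute scaling factor.
scale = max(0, 1 - 1.22/8.3415) = 0.8537
Step 3: prox(x) = [-1.1479, -0.7973, 6.4698, -2.6275]
||prox(x)|| = 7.1215
Step 4: Proximal objective.
0.5*||prox-x||^2 = 0.7442
lambda*||prox|| = 8.6882
Total = 9.4324


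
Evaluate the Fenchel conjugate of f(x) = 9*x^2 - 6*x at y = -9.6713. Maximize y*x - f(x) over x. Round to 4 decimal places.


f*(y) = sup_x {y*x - a*x^2 - b*x} = sup_x {(y-b)*x - a*x^2}
FOC: (y - b) - 2a*x = 0 => x* = (y - b)/(2a)
x* = (-9.6713 + 6)/(2*9) = -0.204
f*(-9.6713) = (y-b)^2/(4a) = (-9.6713 + 6)^2/(4*9)
= 13.4784/36 = 0.3744


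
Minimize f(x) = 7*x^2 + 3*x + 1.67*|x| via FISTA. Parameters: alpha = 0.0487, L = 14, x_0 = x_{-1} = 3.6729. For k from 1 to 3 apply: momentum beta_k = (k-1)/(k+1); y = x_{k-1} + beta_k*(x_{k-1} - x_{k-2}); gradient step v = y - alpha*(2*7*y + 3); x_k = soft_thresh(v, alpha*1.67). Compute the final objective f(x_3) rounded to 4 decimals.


FISTA on f(x) = 7*x^2 + 3*x + 1.67*|x|
L = 14, alpha = 0.0487
Iteration 1: beta = 0.0, y = 3.6729 + 0.0*(3.6729 - 3.6729) = 3.6729
  grad(y) = 54.4206, v = y - alpha*grad = 1.0226
  prox(v) = soft_thresh(1.0226, 0.0813) = 0.9413
Iteration 2: beta = 0.3333, y = 0.9413 + 0.3333*(0.9413 - 3.6729) = 0.0308
  grad(y) = 3.4305, v = y - alpha*grad = -0.1363
  prox(v) = soft_thresh(-0.1363, 0.0813) = -0.055
Iteration 3: beta = 0.5, y = -0.055 + 0.5*(-0.055 - 0.9413) = -0.5531
  grad(y) = -4.7437, v = y - alpha*grad = -0.3221
  prox(v) = soft_thresh(-0.3221, 0.0813) = -0.2408
f(x_3) = 7*(-0.2408)^2 + 3*(-0.2408) + 1.67*|-0.2408| = 0.0856


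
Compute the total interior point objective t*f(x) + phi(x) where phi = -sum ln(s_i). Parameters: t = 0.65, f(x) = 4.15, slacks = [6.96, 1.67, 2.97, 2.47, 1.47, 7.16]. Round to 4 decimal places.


Step 1: Compute log-barrier.
ln values: [1.9402, 0.5128, 1.0886, 0.9042, 0.3853, 1.9685]
phi = -(1.9402 + 0.5128 + 1.0886 + 0.9042 + 0.3853 + 1.9685) = -6.7996
Step 2: Compute augmented objective.
t*f(x) = 0.65*4.15 = 2.6975
Total = 2.6975 - 6.7996 = -4.1021


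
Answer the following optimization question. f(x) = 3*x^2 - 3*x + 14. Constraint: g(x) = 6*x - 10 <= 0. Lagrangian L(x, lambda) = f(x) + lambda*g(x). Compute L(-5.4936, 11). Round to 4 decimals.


Step 1: Evaluate f(x).
f(-5.4936) = 3*(-5.4936)^2 - 3*(-5.4936) + 14 = 121.0197
Step 2: Evaluate g(x).
g(-5.4936) = 6*-5.4936 - 10 = -42.9616
Step 3: Compute Lagrangian.
L = 121.0197 + 11*-42.9616 = -351.5579


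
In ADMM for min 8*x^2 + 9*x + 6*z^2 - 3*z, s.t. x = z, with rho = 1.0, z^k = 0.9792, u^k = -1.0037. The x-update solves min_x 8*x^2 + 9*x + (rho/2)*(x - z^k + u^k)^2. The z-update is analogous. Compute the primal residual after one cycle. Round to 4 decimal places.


ADMM iteration with rho = 1.0, z^k = 0.9792, u^k = -1.0037
Step 1: x-update.
Minimize 8*x^2 + 9*x + (1.0/2)*(x - 0.9792 - 1.0037)^2
FOC: (2*8 + 1.0)*x = -9 + 1.0*(0.9792 + 1.0037)
x^{k+1} = -0.4128
Step 2: z-update.
Minimize 6*z^2 - 3*z + (1.0/2)*(-0.4128 - z - 1.0037)^2
FOC: (2*6 + 1.0)*z = 3 + 1.0*(-0.4128 - 1.0037)
z^{k+1} = 0.1218
Step 3: u-update.
u^{k+1} = -1.0037 - 0.4128 - 0.1218 = -1.5383
Step 4: Primal residual = |-0.4128 - 0.1218| = 0.5346


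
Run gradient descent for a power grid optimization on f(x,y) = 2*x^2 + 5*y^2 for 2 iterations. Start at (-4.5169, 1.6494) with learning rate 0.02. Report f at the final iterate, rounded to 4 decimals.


Gradient descent on f(x,y) = 2*x^2 + 5*y^2.
Starting point: (-4.5169, 1.6494), alpha = 0.02
Step 1: grad_x = 2*2*-4.5169 = -18.0676, grad_y = 2*5*1.6494 = 16.494
  x_1 = -4.5169 - 0.02*-18.0676 = -4.1555
  y_1 = 1.6494 - 0.02*16.494 = 1.3195
Step 2: grad_x = 2*2*-4.1555 = -16.6222, grad_y = 2*5*1.3195 = 13.1952
  x_2 = -4.1555 - 0.02*-16.6222 = -3.8231
  y_2 = 1.3195 - 0.02*13.1952 = 1.0556
f(-3.8231, 1.0556) = 2*(-3.8231)^2 + 5*1.0556^2 = 34.8039


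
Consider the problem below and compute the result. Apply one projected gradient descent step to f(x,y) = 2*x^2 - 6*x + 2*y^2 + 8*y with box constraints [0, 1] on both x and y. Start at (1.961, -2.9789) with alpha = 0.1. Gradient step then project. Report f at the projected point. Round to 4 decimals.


Step 1: Compute gradient at (1.961, -2.9789).
grad_x = 2*2*1.961 - 6 = 1.844
grad_y = 2*2*-2.9789 + 8 = -3.9156
Step 2: Gradient step.
x_raw = 1.961 - 0.1*1.844 = 1.7766
y_raw = -2.9789 - 0.1*-3.9156 = -2.5873
Step 3: Project onto [0, 1].
x_proj = clip(1.7766) = 1.0
y_proj = clip(-2.5873) = 0.0
Step 4: Evaluate f.
f(1.0, 0.0) = -4.0


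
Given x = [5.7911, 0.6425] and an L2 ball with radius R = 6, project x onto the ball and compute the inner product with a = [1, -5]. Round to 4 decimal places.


Step 1: Compute ||x|| (intermediates to 6 decimals).
||x|| = sqrt(5.7911^2 + 0.6425^2) = 5.826632
Step 2: Project.
Since ||x|| <= R, proj = x (no scaling needed).
proj(x) = [5.7911, 0.6425]
Step 3: Dot product.
a^T * proj(x) = 1*5.7911 - 5*0.6425 = 2.5786


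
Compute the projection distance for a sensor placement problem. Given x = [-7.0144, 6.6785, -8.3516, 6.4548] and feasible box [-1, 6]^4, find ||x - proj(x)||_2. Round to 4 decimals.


Project each component onto [-1, 6].
clip(-7.0144) = -1.0, clip(6.6785) = 6.0, clip(-8.3516) = -1.0, clip(6.4548) = 6.0
Projection = [-1.0, 6.0, -1.0, 6.0]
Squared diffs: [36.173, 0.4604, 54.046, 0.2068]
Distance = sqrt(90.8862) = 9.5334


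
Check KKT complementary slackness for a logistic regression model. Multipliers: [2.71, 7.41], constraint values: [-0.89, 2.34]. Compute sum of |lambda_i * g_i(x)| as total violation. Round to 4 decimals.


KKT complementary slackness check:
lambda_1 * g_1 = 2.71 * -0.89 = -2.4119
lambda_2 * g_2 = 7.41 * 2.34 = 17.3394
Total violation = 2.4119 + 17.3394 = 19.7513


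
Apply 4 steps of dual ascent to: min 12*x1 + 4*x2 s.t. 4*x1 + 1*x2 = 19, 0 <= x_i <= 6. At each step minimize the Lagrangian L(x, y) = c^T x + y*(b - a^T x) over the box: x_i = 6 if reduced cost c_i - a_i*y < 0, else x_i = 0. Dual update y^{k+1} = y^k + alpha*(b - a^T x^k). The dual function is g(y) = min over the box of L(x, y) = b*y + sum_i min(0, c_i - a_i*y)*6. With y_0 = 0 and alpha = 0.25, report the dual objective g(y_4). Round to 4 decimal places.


Dual ascent for LP: min 12*x1 + 4*x2, 4*x1 + 1*x2 = 19, 0 <= x_i <= 6
Step 1: y^k = 0.0, reduced costs: (12.0, 4.0)
  x^k = (0.0, 0.0), subgradient = b - a^T x = 19.0
  y^{k+1} = 0.0 + 0.25*19.0 = 4.75
Step 2: y^k = 4.75, reduced costs: (-7.0, -0.75)
  x^k = (6.0, 6.0), subgradient = b - a^T x = -11.0
  y^{k+1} = 4.75 + 0.25*-11.0 = 2.0
Step 3: y^k = 2.0, reduced costs: (4.0, 2.0)
  x^k = (0.0, 0.0), subgradient = b - a^T x = 19.0
  y^{k+1} = 2.0 + 0.25*19.0 = 6.75
Step 4: y^k = 6.75, reduced costs: (-15.0, -2.75)
  x^k = (6.0, 6.0), subgradient = b - a^T x = -11.0
  y^{k+1} = 6.75 + 0.25*-11.0 = 4.0
Dual objective at y_4 = 4.0: reduced costs (-4.0, 0.0), box minimizer x = (6.0, 0.0)
g(y_4) = b*y + (c1 - a1*y)*x1 + (c2 - a2*y)*x2 = 19*4.0 + (-4.0)*6.0 + 0.0*0.0 = 76.0 - 24.0 + 0.0 = 52.0


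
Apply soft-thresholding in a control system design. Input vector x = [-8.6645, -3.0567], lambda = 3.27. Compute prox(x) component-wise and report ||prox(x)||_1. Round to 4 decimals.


Soft-thresholding with lambda = 3.27:
prox(-8.6645) = sign(-8.6645)*max(|-8.6645| - 3.27, 0) = -5.3945
prox(-3.0567) = sign(-3.0567)*max(|-3.0567| - 3.27, 0) = 0.0
prox(x) = [-5.3945, 0.0]
||prox(x)||_1 = 5.3945 + 0.0 = 5.3945


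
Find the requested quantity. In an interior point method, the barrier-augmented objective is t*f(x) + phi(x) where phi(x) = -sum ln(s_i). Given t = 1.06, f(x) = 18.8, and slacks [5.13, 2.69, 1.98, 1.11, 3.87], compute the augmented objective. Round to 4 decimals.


Step 1: Compute log-barrier.
ln values: [1.6351, 0.9895, 0.6831, 0.1044, 1.3533]
phi = -(1.6351 + 0.9895 + 0.6831 + 0.1044 + 1.3533) = -4.7654
Step 2: Compute augmented objective.
t*f(x) = 1.06*18.8 = 19.928
Total = 19.928 - 4.7654 = 15.1626


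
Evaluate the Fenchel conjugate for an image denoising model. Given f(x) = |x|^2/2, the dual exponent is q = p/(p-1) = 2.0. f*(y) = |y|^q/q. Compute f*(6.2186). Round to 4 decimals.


The conjugate exponent q satisfies 1/p + 1/q = 1.
p = 2, so q = 2/(2 - 1) = 2.0
|y|^q = 6.2186^2.0 = 38.671
f*(6.2186) = 38.671 / 2.0 = 19.3355


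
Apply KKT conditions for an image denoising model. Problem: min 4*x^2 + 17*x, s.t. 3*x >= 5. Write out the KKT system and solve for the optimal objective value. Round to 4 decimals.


Step 1: Try lambda = 0 (constraint inactive).
x_unc = -17/(2*4) = -2.125
Check: 3*-2.125 = -6.375 < 5 -- violated!
Step 2: Constraint must be active: 3*x = 5
x* = 5/3 = 1.6667 (rounded; the exact value 5/3 is used below)
lambda = (2*4*(5/3) + 17)/3 = 10.1111
Step 3: Compute optimal value.
f(x*) = 4*(5/3)^2 + 17*(5/3) = 39.4444


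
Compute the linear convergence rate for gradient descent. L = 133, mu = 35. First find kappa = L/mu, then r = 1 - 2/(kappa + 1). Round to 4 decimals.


Step 1: Compute the condition number.
kappa = L/mu = 133/35 = 3.8
Step 2: Compute the convergence rate.
r = 1 - 2/(kappa + 1) = 1 - 2*mu/(L + mu) = (L - mu)/(L + mu) = 98/168 = 0.5833


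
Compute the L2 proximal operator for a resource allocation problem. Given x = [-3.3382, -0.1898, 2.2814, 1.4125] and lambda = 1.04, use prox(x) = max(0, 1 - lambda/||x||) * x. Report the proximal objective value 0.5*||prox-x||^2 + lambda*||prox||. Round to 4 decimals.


Step 1: Compute ||x||.
||x|| = 4.2871
Step 2: Compute scaling factor.
scale = max(0, 1 - 1.04/4.2871) = 0.7574
Step 3: prox(x) = [-2.5284, -0.1438, 1.728, 1.0698]
||prox(x)|| = 3.2471
Step 4: Proximal objective.
0.5*||prox-x||^2 = 0.5408
lambda*||prox|| = 3.377
Total = 3.9178


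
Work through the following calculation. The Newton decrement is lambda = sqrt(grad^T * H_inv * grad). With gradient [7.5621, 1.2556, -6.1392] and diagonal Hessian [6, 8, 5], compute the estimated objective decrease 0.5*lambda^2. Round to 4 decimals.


Step 1: H is diagonal, so H^(-1) * g = [1.2604, 0.157, -1.2278].
Step 2: g^T H^(-1) g = sum_i g_i^2 / H_ii
  = (7.5621)^2/6 + (1.2556)^2/8 + (-6.1392)^2/5
  = 9.5309 + 0.1971 + 7.538 = 17.2659
Step 3: Objective decrease = 0.5 * g^T H^(-1) g = 8.633


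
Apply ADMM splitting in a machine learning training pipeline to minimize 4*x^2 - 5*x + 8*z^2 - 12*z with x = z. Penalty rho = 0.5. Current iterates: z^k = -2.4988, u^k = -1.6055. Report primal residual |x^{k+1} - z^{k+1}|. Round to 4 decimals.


ADMM iteration with rho = 0.5, z^k = -2.4988, u^k = -1.6055
Step 1: x-update.
Minimize 4*x^2 - 5*x + (0.5/2)*(x + 2.4988 - 1.6055)^2
FOC: (2*4 + 0.5)*x = 5 + 0.5*(-2.4988 + 1.6055)
x^{k+1} = 0.5357
Step 2: z-update.
Minimize 8*z^2 - 12*z + (0.5/2)*(0.5357 - z - 1.6055)^2
FOC: (2*8 + 0.5)*z = 12 + 0.5*(0.5357 - 1.6055)
z^{k+1} = 0.6949
Step 3: u-update.
u^{k+1} = -1.6055 + 0.5357 - 0.6949 = -1.7647
Step 4: Primal residual = |0.5357 - 0.6949| = 0.1592


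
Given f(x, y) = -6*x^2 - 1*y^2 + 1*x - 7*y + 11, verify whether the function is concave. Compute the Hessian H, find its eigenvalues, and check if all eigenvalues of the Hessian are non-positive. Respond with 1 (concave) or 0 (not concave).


The Hessian of f(x,y) = -6*x^2 - 1*y^2 + 1*x - 7*y + 11 is:
H = [[-12, 0], [0, -2]]
Trace = -12 - 2 = -14
Determinant = -12*-2 - (0)^2 = 24
Discriminant = (-14)^2 - 4*24 = 100.0
Eigenvalues: lambda_1 = -12.0, lambda_2 = -2.0
The function is concave.

1


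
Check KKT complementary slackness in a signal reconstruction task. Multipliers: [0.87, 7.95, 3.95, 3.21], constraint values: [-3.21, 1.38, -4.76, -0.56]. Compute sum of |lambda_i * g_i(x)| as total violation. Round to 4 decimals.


KKT complementary slackness check:
lambda_1 * g_1 = 0.87 * -3.21 = -2.7927
lambda_2 * g_2 = 7.95 * 1.38 = 10.971
lambda_3 * g_3 = 3.95 * -4.76 = -18.802
lambda_4 * g_4 = 3.21 * -0.56 = -1.7976
Total violation = 2.7927 + 10.971 + 18.802 + 1.7976 = 34.3633


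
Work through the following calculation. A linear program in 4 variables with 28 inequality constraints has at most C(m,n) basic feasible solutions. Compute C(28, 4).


Each vertex corresponds to some choice of n active constraints out of m, so the number of vertices is at most C(m, n) = m! / (n!(m-n)!).
m = 28, n = 4
Numerator: 28 * 27 * 26 * 25
Denominator: 4! = 24
C(28, 4) = 20475


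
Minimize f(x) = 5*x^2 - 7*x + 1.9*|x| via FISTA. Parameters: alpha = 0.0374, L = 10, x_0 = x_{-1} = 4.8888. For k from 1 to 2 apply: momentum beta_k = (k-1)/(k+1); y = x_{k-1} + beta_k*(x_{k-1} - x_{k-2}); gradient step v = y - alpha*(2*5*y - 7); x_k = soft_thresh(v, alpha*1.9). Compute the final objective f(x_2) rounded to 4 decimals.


FISTA on f(x) = 5*x^2 - 7*x + 1.9*|x|
L = 10, alpha = 0.0374
Iteration 1: beta = 0.0, y = 4.8888 + 0.0*(4.8888 - 4.8888) = 4.8888
  grad(y) = 41.888, v = y - alpha*grad = 3.3222
  prox(v) = soft_thresh(3.3222, 0.0711) = 3.2511
Iteration 2: beta = 0.3333, y = 3.2511 + 0.3333*(3.2511 - 4.8888) = 2.7052
  grad(y) = 20.0524, v = y - alpha*grad = 1.9553
  prox(v) = soft_thresh(1.9553, 0.0711) = 1.8842
f(x_2) = 5*1.8842^2 - 7*1.8842 + 1.9*|1.8842| = 8.1419


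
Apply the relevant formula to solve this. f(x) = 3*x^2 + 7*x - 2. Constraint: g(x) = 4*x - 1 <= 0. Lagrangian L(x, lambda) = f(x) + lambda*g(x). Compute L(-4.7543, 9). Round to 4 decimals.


Step 1: Evaluate f(x).
f(-4.7543) = 3*(-4.7543)^2 + 7*(-4.7543) - 2 = 32.53
Step 2: Evaluate g(x).
g(-4.7543) = 4*-4.7543 - 1 = -20.0172
Step 3: Compute Lagrangian.
L = 32.53 + 9*-20.0172 = -147.6248


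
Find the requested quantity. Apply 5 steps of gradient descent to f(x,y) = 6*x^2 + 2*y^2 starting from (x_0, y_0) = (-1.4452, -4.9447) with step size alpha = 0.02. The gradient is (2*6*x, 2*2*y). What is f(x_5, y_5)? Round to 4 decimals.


Gradient descent on f(x,y) = 6*x^2 + 2*y^2.
Starting point: (-1.4452, -4.9447), alpha = 0.02
Step 1: grad_x = 2*6*-1.4452 = -17.3424, grad_y = 2*2*-4.9447 = -19.7788
  x_1 = -1.4452 - 0.02*-17.3424 = -1.0984
  y_1 = -4.9447 - 0.02*-19.7788 = -4.5491
Step 2: grad_x = 2*6*-1.0984 = -13.1802, grad_y = 2*2*-4.5491 = -18.1965
  x_2 = -1.0984 - 0.02*-13.1802 = -0.8347
  y_2 = -4.5491 - 0.02*-18.1965 = -4.1852
Step 3: grad_x = 2*6*-0.8347 = -10.017, grad_y = 2*2*-4.1852 = -16.7408
  x_3 = -0.8347 - 0.02*-10.017 = -0.6344
  y_3 = -4.1852 - 0.02*-16.7408 = -3.8504
Step 4: grad_x = 2*6*-0.6344 = -7.6129, grad_y = 2*2*-3.8504 = -15.4015
  x_4 = -0.6344 - 0.02*-7.6129 = -0.4822
  y_4 = -3.8504 - 0.02*-15.4015 = -3.5423
Step 5: grad_x = 2*6*-0.4822 = -5.7858, grad_y = 2*2*-3.5423 = -14.1694
  x_5 = -0.4822 - 0.02*-5.7858 = -0.3664
  y_5 = -3.5423 - 0.02*-14.1694 = -3.259
f(-0.3664, -3.259) = 6*(-0.3664)^2 + 2*(-3.259)^2 = 22.0473


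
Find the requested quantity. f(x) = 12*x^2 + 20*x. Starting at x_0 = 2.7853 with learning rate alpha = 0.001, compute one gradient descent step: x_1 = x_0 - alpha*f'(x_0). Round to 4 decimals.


We compute the gradient at x_0 and apply the update.
f'(x) = 24*x + 20
f'(2.7853) = 24*2.7853 + 20 = 86.8472
x_1 = 2.7853 - 0.001*86.8472 = 2.6985


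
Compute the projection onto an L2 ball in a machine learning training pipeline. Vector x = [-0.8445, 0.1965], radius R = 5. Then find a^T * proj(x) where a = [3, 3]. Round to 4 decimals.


Step 1: Compute ||x|| (intermediates to 6 decimals).
||x|| = sqrt((-0.8445)^2 + 0.1965^2) = 0.86706
Step 2: Project.
Since ||x|| <= R, proj = x (no scaling needed).
proj(x) = [-0.8445, 0.1965]
Step 3: Dot product.
a^T * proj(x) = 3*(-0.8445) + 3*0.1965 = -1.944


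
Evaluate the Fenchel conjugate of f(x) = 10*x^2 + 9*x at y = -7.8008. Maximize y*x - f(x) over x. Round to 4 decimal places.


f*(y) = sup_x {y*x - a*x^2 - b*x} = sup_x {(y-b)*x - a*x^2}
FOC: (y - b) - 2a*x = 0 => x* = (y - b)/(2a)
x* = (-7.8008 - 9)/(2*10) = -0.84
f*(-7.8008) = (y-b)^2/(4a) = (-7.8008 - 9)^2/(4*10)
= 282.2669/40 = 7.0567


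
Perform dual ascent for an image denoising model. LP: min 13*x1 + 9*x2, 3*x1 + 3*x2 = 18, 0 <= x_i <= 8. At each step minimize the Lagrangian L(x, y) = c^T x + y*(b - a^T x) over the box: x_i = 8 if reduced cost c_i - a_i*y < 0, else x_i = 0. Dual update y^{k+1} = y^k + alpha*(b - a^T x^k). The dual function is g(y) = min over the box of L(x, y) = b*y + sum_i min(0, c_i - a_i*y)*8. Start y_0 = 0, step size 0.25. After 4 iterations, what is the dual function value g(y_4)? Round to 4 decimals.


Dual ascent for LP: min 13*x1 + 9*x2, 3*x1 + 3*x2 = 18, 0 <= x_i <= 8
Step 1: y^k = 0.0, reduced costs: (13.0, 9.0)
  x^k = (0.0, 0.0), subgradient = b - a^T x = 18.0
  y^{k+1} = 0.0 + 0.25*18.0 = 4.5
Step 2: y^k = 4.5, reduced costs: (-0.5, -4.5)
  x^k = (8.0, 8.0), subgradient = b - a^T x = -30.0
  y^{k+1} = 4.5 + 0.25*-30.0 = -3.0
Step 3: y^k = -3.0, reduced costs: (22.0, 18.0)
  x^k = (0.0, 0.0), subgradient = b - a^T x = 18.0
  y^{k+1} = -3.0 + 0.25*18.0 = 1.5
Step 4: y^k = 1.5, reduced costs: (8.5, 4.5)
  x^k = (0.0, 0.0), subgradient = b - a^T x = 18.0
  y^{k+1} = 1.5 + 0.25*18.0 = 6.0
Dual objective at y_4 = 6.0: reduced costs (-5.0, -9.0), box minimizer x = (8.0, 8.0)
g(y_4) = b*y + (c1 - a1*y)*x1 + (c2 - a2*y)*x2 = 18*6.0 + (-5.0)*8.0 + (-9.0)*8.0 = 108.0 - 40.0 - 72.0 = -4.0


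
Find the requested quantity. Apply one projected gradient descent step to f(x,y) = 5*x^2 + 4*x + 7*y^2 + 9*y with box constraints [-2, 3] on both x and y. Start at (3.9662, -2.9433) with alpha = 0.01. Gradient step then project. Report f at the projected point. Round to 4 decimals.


Step 1: Compute gradient at (3.9662, -2.9433).
grad_x = 2*5*3.9662 + 4 = 43.662
grad_y = 2*7*-2.9433 + 9 = -32.2062
Step 2: Gradient step.
x_raw = 3.9662 - 0.01*43.662 = 3.5296
y_raw = -2.9433 - 0.01*-32.2062 = -2.6212
Step 3: Project onto [-2, 3].
x_proj = clip(3.5296) = 3.0
y_proj = clip(-2.6212) = -2.0
Step 4: Evaluate f.
f(3.0, -2.0) = 67.0


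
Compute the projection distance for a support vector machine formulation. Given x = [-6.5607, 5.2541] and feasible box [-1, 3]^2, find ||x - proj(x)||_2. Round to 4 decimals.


Project each component onto [-1, 3].
clip(-6.5607) = -1.0, clip(5.2541) = 3.0
Projection = [-1.0, 3.0]
Squared diffs: [30.9214, 5.081]
Distance = sqrt(36.0024) = 6.0002


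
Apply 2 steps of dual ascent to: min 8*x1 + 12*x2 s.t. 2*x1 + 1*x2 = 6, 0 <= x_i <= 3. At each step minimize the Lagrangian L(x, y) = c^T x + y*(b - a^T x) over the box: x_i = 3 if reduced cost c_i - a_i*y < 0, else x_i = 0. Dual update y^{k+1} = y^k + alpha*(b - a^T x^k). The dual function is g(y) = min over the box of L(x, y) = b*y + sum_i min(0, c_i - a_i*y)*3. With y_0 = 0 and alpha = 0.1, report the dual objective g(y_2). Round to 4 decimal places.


Dual ascent for LP: min 8*x1 + 12*x2, 2*x1 + 1*x2 = 6, 0 <= x_i <= 3
Step 1: y^k = 0.0, reduced costs: (8.0, 12.0)
  x^k = (0.0, 0.0), subgradient = b - a^T x = 6.0
  y^{k+1} = 0.0 + 0.1*6.0 = 0.6
Step 2: y^k = 0.6, reduced costs: (6.8, 11.4)
  x^k = (0.0, 0.0), subgradient = b - a^T x = 6.0
  y^{k+1} = 0.6 + 0.1*6.0 = 1.2
Dual objective at y_2 = 1.2: reduced costs (5.6, 10.8), box minimizer x = (0.0, 0.0)
g(y_2) = b*y + (c1 - a1*y)*x1 + (c2 - a2*y)*x2 = 6*1.2 + 5.6*0.0 + 10.8*0.0 = 7.2 + 0.0 + 0.0 = 7.2


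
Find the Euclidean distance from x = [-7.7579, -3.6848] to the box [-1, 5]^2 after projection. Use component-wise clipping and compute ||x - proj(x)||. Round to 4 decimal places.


Project each component onto [-1, 5].
clip(-7.7579) = -1.0, clip(-3.6848) = -1.0
Projection = [-1.0, -1.0]
Squared diffs: [45.6692, 7.2082]
Distance = sqrt(52.8774) = 7.2717


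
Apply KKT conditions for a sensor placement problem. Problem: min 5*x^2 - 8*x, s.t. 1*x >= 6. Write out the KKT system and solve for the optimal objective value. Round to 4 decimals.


Step 1: Try lambda = 0 (constraint inactive).
x_unc = 8/(2*5) = 0.8
Check: 1*0.8 = 0.8 < 6 -- violated!
Step 2: Constraint must be active: 1*x = 6
x* = 6/1 = 6.0
lambda = (2*5*6.0 - 8)/1 = 52.0
Step 3: Compute optimal value.
f(x*) = 5*6.0^2 - 8*6.0 = 132.0


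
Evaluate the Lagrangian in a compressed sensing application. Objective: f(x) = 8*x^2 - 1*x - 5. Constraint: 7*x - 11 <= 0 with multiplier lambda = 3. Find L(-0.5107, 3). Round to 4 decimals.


Step 1: Evaluate f(x).
f(-0.5107) = 8*(-0.5107)^2 - 1*(-0.5107) - 5 = -2.4028
Step 2: Evaluate g(x).
g(-0.5107) = 7*-0.5107 - 11 = -14.5749
Step 3: Compute Lagrangian.
L = -2.4028 + 3*-14.5749 = -46.1275


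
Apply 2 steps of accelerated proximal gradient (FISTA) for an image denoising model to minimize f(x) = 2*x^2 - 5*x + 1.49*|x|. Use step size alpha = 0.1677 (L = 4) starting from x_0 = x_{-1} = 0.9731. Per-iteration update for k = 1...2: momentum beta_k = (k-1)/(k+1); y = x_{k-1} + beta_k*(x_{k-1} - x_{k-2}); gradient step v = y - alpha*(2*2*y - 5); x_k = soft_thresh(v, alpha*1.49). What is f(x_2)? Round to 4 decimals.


FISTA on f(x) = 2*x^2 - 5*x + 1.49*|x|
L = 4, alpha = 0.1677
Iteration 1: beta = 0.0, y = 0.9731 + 0.0*(0.9731 - 0.9731) = 0.9731
  grad(y) = -1.1076, v = y - alpha*grad = 1.1588
  prox(v) = soft_thresh(1.1588, 0.2499) = 0.909
Iteration 2: beta = 0.3333, y = 0.909 + 0.3333*(0.909 - 0.9731) = 0.8876
  grad(y) = -1.4496, v = y - alpha*grad = 1.1307
  prox(v) = soft_thresh(1.1307, 0.2499) = 0.8808
f(x_2) = 2*0.8808^2 - 5*0.8808 + 1.49*|0.8808| = -1.54


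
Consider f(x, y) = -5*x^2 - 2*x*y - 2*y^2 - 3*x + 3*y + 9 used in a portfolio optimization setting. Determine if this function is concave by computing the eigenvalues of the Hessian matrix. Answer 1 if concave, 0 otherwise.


The Hessian of f(x,y) = -5*x^2 - 2*x*y - 2*y^2 - 3*x + 3*y + 9 is:
H = [[-10, -2], [-2, -4]]
Trace = -10 - 4 = -14
Determinant = -10*-4 - (-2)^2 = 36
Discriminant = (-14)^2 - 4*36 = 52.0
Eigenvalues: lambda_1 = -10.6056, lambda_2 = -3.3944
The function is concave.

1


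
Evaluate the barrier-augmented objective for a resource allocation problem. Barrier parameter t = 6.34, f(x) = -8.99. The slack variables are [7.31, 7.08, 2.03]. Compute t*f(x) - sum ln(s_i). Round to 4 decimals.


Step 1: Compute log-barrier.
ln values: [1.9892, 1.9573, 0.708]
phi = -(1.9892 + 1.9573 + 0.708) = -4.6546
Step 2: Compute augmented objective.
t*f(x) = 6.34*-8.99 = -56.9966
Total = -56.9966 - 4.6546 = -61.6512


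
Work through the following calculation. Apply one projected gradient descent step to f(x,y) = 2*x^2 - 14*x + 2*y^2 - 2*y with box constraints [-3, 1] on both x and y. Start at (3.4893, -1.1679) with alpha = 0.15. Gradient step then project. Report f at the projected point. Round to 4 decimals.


Step 1: Compute gradient at (3.4893, -1.1679).
grad_x = 2*2*3.4893 - 14 = -0.0428
grad_y = 2*2*-1.1679 - 2 = -6.6716
Step 2: Gradient step.
x_raw = 3.4893 - 0.15*-0.0428 = 3.4957
y_raw = -1.1679 - 0.15*-6.6716 = -0.1672
Step 3: Project onto [-3, 1].
x_proj = clip(3.4957) = 1.0
y_proj = clip(-0.1672) = -0.1672
Step 4: Evaluate f.
f(1.0, -0.1672) = -11.6098


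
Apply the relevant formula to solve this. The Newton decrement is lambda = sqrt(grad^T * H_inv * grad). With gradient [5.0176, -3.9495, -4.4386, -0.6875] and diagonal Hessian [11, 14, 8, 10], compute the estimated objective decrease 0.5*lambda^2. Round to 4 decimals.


Step 1: H is diagonal, so H^(-1) * g = [0.4561, -0.2821, -0.5548, -0.0688].
Step 2: g^T H^(-1) g = sum_i g_i^2 / H_ii
  = (5.0176)^2/11 + (-3.9495)^2/14 + (-4.4386)^2/8 + (-0.6875)^2/10
  = 2.2888 + 1.1142 + 2.4626 + 0.0473 = 5.9128
Step 3: Objective decrease = 0.5 * g^T H^(-1) g = 2.9564


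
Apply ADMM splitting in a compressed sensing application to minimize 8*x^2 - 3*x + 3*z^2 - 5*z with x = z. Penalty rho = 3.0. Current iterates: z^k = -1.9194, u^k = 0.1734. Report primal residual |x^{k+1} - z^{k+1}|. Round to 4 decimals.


ADMM iteration with rho = 3.0, z^k = -1.9194, u^k = 0.1734
Step 1: x-update.
Minimize 8*x^2 - 3*x + (3.0/2)*(x + 1.9194 + 0.1734)^2
FOC: (2*8 + 3.0)*x = 3 + 3.0*(-1.9194 - 0.1734)
x^{k+1} = -0.1725
Step 2: z-update.
Minimize 3*z^2 - 5*z + (3.0/2)*(-0.1725 - z + 0.1734)^2
FOC: (2*3 + 3.0)*z = 5 + 3.0*(-0.1725 + 0.1734)
z^{k+1} = 0.5558
Step 3: u-update.
u^{k+1} = 0.1734 - 0.1725 - 0.5558 = -0.555
Step 4: Primal residual = |-0.1725 - 0.5558| = 0.7284


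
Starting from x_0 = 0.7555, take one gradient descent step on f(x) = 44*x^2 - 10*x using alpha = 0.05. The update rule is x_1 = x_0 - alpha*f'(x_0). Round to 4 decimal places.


We compute the gradient at x_0 and apply the update.
f'(x) = 88*x - 10
f'(0.7555) = 88*0.7555 - 10 = 56.484
x_1 = 0.7555 - 0.05*56.484 = -2.0687


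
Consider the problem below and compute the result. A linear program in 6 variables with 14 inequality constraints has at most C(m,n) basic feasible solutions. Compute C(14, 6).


Each vertex corresponds to some choice of n active constraints out of m, so the number of vertices is at most C(m, n) = m! / (n!(m-n)!).
m = 14, n = 6
Numerator: 14 * 13 * 12 * 11 * 10 * 9
Denominator: 6! = 720
C(14, 6) = 3003


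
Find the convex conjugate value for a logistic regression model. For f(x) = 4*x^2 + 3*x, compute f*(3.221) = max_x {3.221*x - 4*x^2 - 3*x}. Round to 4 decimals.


f*(y) = sup_x {y*x - a*x^2 - b*x} = sup_x {(y-b)*x - a*x^2}
FOC: (y - b) - 2a*x = 0 => x* = (y - b)/(2a)
x* = (3.221 - 3)/(2*4) = 0.0276
f*(3.221) = (y-b)^2/(4a) = (3.221 - 3)^2/(4*4)
= 0.0488/16 = 0.0031


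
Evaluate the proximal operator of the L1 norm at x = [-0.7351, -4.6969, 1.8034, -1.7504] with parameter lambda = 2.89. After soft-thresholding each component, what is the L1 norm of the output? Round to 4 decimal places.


Soft-thresholding with lambda = 2.89:
prox(-0.7351) = sign(-0.7351)*max(|-0.7351| - 2.89, 0) = 0.0
prox(-4.6969) = sign(-4.6969)*max(|-4.6969| - 2.89, 0) = -1.8069
prox(1.8034) = sign(1.8034)*max(|1.8034| - 2.89, 0) = 0.0
prox(-1.7504) = sign(-1.7504)*max(|-1.7504| - 2.89, 0) = 0.0
prox(x) = [0.0, -1.8069, 0.0, 0.0]
||prox(x)||_1 = 0.0 + 1.8069 + 0.0 + 0.0 = 1.8069


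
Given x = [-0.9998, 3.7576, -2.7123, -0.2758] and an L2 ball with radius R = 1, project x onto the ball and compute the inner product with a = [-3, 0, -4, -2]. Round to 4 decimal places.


Step 1: Compute ||x|| (intermediates to 6 decimals).
||x|| = sqrt((-0.9998)^2 + 3.7576^2 + (-2.7123)^2 + (-0.2758)^2) = 4.748873
Step 2: Project.
Since ||x|| > R, scale = R/||x|| = 1/4.748873 = 0.210576, proj(x) = scale * x
proj(x) = [-0.210534, 0.79126, -0.571145, -0.058077]
Step 3: Dot product.
a^T * proj(x) = -3*(-0.210534) + 0*0.79126 - 4*(-0.571145) - 2*(-0.058077) = 3.0323


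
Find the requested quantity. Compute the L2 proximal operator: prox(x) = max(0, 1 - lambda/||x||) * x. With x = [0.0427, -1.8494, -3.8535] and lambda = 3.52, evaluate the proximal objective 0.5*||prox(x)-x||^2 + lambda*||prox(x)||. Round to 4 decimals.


Step 1: Compute ||x||.
||x|| = 4.2745
Step 2: Compute scaling factor.
scale = max(0, 1 - 3.52/4.2745) = 0.1765
Step 3: prox(x) = [0.0075, -0.3265, -0.6802]
||prox(x)|| = 0.7545
Step 4: Proximal objective.
0.5*||prox-x||^2 = 6.1952
lambda*||prox|| = 2.6558
Total = 8.8511
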